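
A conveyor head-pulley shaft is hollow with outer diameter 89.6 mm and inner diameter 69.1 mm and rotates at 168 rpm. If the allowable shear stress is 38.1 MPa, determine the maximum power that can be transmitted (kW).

J = π(d_o⁴ − d_i⁴)/32 = π(0.0896⁴ − 0.0691⁴)/32 = 4.089×10^-6 m⁴.
T_max = τ_allow·J/r = 3.81×10^7 × 4.089×10^-6 / 0.0448 = 3478 N·m.
ω = 2π·168/60 = 17.59 rad/s, so P_max = T_max·ω = 6.118×10^4 W.

61.2 kW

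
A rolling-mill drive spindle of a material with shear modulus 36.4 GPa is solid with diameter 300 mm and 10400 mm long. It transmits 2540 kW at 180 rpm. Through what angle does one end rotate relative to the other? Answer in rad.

ω = 2π·180/60 = 18.85 rad/s, so T = P/ω = 2540×10³ / 18.85 = 134800 N·m.
J = πd⁴/32 = π(0.300)⁴/32 = 7.952×10^-4 m⁴.
θ = T·L/(G·J) = 134800 × 10.4 / (36.4×10⁹ × 7.952×10^-4) = 0.04841 rad.

0.0484 rad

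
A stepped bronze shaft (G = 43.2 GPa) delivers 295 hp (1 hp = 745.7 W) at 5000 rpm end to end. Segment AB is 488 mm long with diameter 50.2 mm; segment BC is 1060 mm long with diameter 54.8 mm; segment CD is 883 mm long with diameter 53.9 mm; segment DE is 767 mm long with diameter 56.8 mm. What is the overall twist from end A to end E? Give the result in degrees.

2.12°

ω = 2π·5000/60 = 523.6 rad/s, so T = P/ω = 295×745.7 / 523.6 = 420.1 N·m.
J_AB = π(0.0502)⁴/32 = 6.23×10^-7 m⁴; J_BC = π(0.0548)⁴/32 = 8.85×10^-7 m⁴; J_CD = π(0.0539)⁴/32 = 8.29×10^-7 m⁴; J_DE = π(0.0568)⁴/32 = 1.02×10^-6 m⁴.
θ = (T/G)·Σ L_i/J_i = (420.1/43.2×10⁹)·(0.488/6.23×10^-7 + 1.06/8.85×10^-7 + 0.883/8.29×10^-7 + 0.767/1.02×10^-6) = 0.03692 rad.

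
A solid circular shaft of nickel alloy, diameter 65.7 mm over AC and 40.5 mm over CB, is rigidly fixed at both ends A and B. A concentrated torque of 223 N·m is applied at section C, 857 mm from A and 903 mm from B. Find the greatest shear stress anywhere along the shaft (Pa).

Compatibility: T_A·a/J_AC = T_B·b/J_CB with T_A + T_B = T₀.
J_AC = 1.83×10^-6 m⁴, J_CB = 2.64×10^-7 m⁴, so T_A = T₀·(J_AC/a)/((J_AC/a)+(J_CB/b)) = 196.1 N·m, T_B = 26.88 N·m.
τ in each portion: τ_AC = 3.52×10^6 Pa, τ_CB = 2.06×10^6 Pa; maximum is in AC.
τ_max = T_AC·r/J = 196.1·0.0329/1.83×10^-6 = 3.522×10^6 Pa.

3.52e6 Pa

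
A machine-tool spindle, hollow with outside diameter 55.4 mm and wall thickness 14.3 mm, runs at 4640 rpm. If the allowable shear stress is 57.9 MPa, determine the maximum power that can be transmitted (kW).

J = π(d_o⁴ − d_i⁴)/32 = π(0.0554⁴ − 0.0268⁴)/32 = 8.741×10^-7 m⁴.
T_max = τ_allow·J/r = 5.79×10^7 × 8.741×10^-7 / 0.0277 = 1827 N·m.
ω = 2π·4640/60 = 485.9 rad/s, so P_max = T_max·ω = 8.878×10^5 W.

888 kW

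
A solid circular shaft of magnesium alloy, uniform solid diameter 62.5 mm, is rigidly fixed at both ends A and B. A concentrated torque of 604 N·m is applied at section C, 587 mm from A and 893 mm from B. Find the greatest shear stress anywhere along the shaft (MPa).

7.60 MPa

With uniform GJ and both ends fixed, compatibility θ_AC = θ_CB gives T_A·a = T_B·b, together with T_A + T_B = T₀.
T_A = T₀·b/(a+b) = 604.0·893/1480 = 364.4 N·m; T_B = 239.6 N·m.
τ in each portion: τ_AC = 7.60×10^6 Pa, τ_CB = 5.00×10^6 Pa; maximum is in AC.
τ_max = T_AC·r/J = 364.4·0.0312/1.50×10^-6 = 7.603×10^6 Pa.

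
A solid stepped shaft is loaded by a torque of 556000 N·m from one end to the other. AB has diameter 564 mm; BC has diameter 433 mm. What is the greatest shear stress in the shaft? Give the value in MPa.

34.9 MPa

Under the same torque, τ_max = 16T/(πd³) is largest where d is smallest — segment BC (d = 433 mm).
τ_max = 16·556000/(π·(0.433)³) = 3.488×10^7 Pa.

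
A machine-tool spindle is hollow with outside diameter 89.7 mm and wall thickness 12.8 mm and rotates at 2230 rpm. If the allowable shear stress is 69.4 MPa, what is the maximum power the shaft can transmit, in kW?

1700 kW

J = π(d_o⁴ − d_i⁴)/32 = π(0.0897⁴ − 0.0641⁴)/32 = 4.698×10^-6 m⁴.
T_max = τ_allow·J/r = 6.94×10^7 × 4.698×10^-6 / 0.0449 = 7270 N·m.
ω = 2π·2230/60 = 233.5 rad/s, so P_max = T_max·ω = 1.698×10^6 W.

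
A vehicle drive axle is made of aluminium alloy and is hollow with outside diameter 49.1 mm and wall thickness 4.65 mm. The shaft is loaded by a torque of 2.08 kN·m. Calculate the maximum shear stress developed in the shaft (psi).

J = π(d_o⁴ − d_i⁴)/32 = π(0.0491⁴ − 0.0398⁴)/32 = 3.243×10^-7 m⁴.
τ_max = T·r/J = 2080 × 0.0246 / 3.243×10^-7 = 1.575×10^8 Pa.

22800 psi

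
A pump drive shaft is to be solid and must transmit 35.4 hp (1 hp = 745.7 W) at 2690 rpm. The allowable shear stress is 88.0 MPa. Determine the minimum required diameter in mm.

17.6 mm

ω = 2π·2690/60 = 281.7 rad/s, so T = P/ω = 35.4×745.7 / 281.7 = 93.71 N·m.
For a solid shaft τ_max = 16T/(πd³), so d = (16T/(π τ_allow))^(1/3) = (16·93.71/(π·8.80×10^7))^(1/3) = 0.01757 m.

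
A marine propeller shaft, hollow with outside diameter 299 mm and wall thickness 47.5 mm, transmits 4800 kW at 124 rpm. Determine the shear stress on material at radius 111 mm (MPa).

66.8 MPa

ω = 2π·124/60 = 12.99 rad/s, so T = P/ω = 4800×10³ / 12.99 = 369700 N·m.
J = π(d_o⁴ − d_i⁴)/32 = π(0.299⁴ − 0.204⁴)/32 = 6.146×10^-4 m⁴.
Shear stress varies linearly with radius: τ = T·r/J = 369700 × 0.111 / 6.146×10^-4 = 6.676×10^7 Pa.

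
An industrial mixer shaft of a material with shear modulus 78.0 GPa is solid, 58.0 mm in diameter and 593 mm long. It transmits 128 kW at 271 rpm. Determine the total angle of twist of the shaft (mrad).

ω = 2π·271/60 = 28.38 rad/s, so T = P/ω = 128×10³ / 28.38 = 4510 N·m.
J = πd⁴/32 = π(0.0580)⁴/32 = 1.111×10^-6 m⁴.
θ = T·L/(G·J) = 4510 × 0.593 / (78.0×10⁹ × 1.111×10^-6) = 0.03086 rad.

30.9 mrad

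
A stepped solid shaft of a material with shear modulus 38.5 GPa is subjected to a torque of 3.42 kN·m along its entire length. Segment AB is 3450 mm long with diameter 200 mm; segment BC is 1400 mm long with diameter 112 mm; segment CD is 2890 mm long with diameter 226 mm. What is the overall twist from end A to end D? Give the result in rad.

0.0110 rad

J_AB = π(0.200)⁴/32 = 1.57×10^-4 m⁴; J_BC = π(0.112)⁴/32 = 1.54×10^-5 m⁴; J_CD = π(0.226)⁴/32 = 2.56×10^-4 m⁴.
θ = (T/G)·Σ L_i/J_i = (3420/38.5×10⁹)·(3.45/1.57×10^-4 + 1.40/1.54×10^-5 + 2.89/2.56×10^-4) = 0.01100 rad.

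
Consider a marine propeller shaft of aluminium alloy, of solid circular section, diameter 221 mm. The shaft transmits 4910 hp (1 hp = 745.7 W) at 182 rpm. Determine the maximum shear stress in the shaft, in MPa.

ω = 2π·182/60 = 19.06 rad/s, so T = P/ω = 4910×745.7 / 19.06 = 192100 N·m.
J = πd⁴/32 = π(0.221)⁴/32 = 2.342×10^-4 m⁴.
τ_max = T·r/J = 192100 × 0.111 / 2.342×10^-4 = 9.064×10^7 Pa.

90.6 MPa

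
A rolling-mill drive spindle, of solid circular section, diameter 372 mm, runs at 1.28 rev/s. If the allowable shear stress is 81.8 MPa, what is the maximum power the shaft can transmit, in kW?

J = πd⁴/32 = π(0.372)⁴/32 = 1.880×10^-3 m⁴.
T_max = τ_allow·J/r = 8.18×10^7 × 1.880×10^-3 / 0.186 = 826800 N·m.
ω = 2π·1.28 = 8.042 rad/s, so P_max = T_max·ω = 6.650×10^6 W.

6650 kW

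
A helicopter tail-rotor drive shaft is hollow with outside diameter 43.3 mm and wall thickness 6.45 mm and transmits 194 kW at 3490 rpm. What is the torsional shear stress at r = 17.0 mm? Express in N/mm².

34.5 N/mm²

ω = 2π·3490/60 = 365.5 rad/s, so T = P/ω = 194×10³ / 365.5 = 530.8 N·m.
J = π(d_o⁴ − d_i⁴)/32 = π(0.0433⁴ − 0.0304⁴)/32 = 2.613×10^-7 m⁴.
Shear stress varies linearly with radius: τ = T·r/J = 530.8 × 0.0170 / 2.613×10^-7 = 3.454×10^7 Pa.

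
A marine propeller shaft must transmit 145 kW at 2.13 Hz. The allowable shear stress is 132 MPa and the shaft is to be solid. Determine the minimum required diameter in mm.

74.8 mm

ω = 2π·2.13 = 13.38 rad/s, so T = P/ω = 145×10³ / 13.38 = 10830 N·m.
For a solid shaft τ_max = 16T/(πd³), so d = (16T/(π τ_allow))^(1/3) = (16·10830/(π·1.32×10^8))^(1/3) = 0.07477 m.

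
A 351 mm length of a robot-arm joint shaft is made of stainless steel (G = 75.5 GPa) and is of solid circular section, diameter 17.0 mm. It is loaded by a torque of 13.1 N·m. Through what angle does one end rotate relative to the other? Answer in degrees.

0.426°

J = πd⁴/32 = π(0.0170)⁴/32 = 8.200×10^-9 m⁴.
θ = T·L/(G·J) = 13.10 × 0.351 / (75.5×10⁹ × 8.200×10^-9) = 7.427×10^-3 rad.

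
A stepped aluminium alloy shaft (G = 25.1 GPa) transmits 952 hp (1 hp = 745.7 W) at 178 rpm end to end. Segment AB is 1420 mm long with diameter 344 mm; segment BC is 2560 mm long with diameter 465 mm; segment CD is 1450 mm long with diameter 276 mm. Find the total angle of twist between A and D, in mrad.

ω = 2π·178/60 = 18.64 rad/s, so T = P/ω = 952×745.7 / 18.64 = 38080 N·m.
J_AB = π(0.344)⁴/32 = 1.37×10^-3 m⁴; J_BC = π(0.465)⁴/32 = 4.59×10^-3 m⁴; J_CD = π(0.276)⁴/32 = 5.70×10^-4 m⁴.
θ = (T/G)·Σ L_i/J_i = (38080/25.1×10⁹)·(1.42/1.37×10^-3 + 2.56/4.59×10^-3 + 1.45/5.70×10^-4) = 6.275×10^-3 rad.

6.28 mrad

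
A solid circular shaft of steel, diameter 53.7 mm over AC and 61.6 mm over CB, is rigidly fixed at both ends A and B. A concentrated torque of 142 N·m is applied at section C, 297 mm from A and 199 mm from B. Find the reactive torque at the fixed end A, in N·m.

39.6 N·m

Compatibility: T_A·a/J_AC = T_B·b/J_CB with T_A + T_B = T₀.
J_AC = 8.16×10^-7 m⁴, J_CB = 1.41×10^-6 m⁴, so T_A = T₀·(J_AC/a)/((J_AC/a)+(J_CB/b)) = 39.62 N·m, T_B = 102.4 N·m.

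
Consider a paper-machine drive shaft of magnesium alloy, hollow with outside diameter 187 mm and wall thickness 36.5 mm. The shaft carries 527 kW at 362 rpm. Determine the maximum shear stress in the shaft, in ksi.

ω = 2π·362/60 = 37.91 rad/s, so T = P/ω = 527×10³ / 37.91 = 13900 N·m.
J = π(d_o⁴ − d_i⁴)/32 = π(0.187⁴ − 0.114⁴)/32 = 1.035×10^-4 m⁴.
τ_max = T·r/J = 13900 × 0.0935 / 1.035×10^-4 = 1.256×10^7 Pa.

1.82 ksi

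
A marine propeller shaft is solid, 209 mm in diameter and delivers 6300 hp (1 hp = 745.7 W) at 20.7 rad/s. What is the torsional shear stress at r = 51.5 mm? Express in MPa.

ω = 20.7 rad/s, so T = P/ω = 6300×745.7 / 20.70 = 227000 N·m.
J = πd⁴/32 = π(0.209)⁴/32 = 1.873×10^-4 m⁴.
Shear stress varies linearly with radius: τ = T·r/J = 227000 × 0.0515 / 1.873×10^-4 = 6.240×10^7 Pa.

62.4 MPa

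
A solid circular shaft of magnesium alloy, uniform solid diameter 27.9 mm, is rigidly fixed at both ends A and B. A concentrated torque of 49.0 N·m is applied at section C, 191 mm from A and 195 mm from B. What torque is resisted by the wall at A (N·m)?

With uniform GJ and both ends fixed, compatibility θ_AC = θ_CB gives T_A·a = T_B·b, together with T_A + T_B = T₀.
T_A = T₀·b/(a+b) = 49.00·195/386.0 = 24.75 N·m; T_B = 24.25 N·m.

24.8 N·m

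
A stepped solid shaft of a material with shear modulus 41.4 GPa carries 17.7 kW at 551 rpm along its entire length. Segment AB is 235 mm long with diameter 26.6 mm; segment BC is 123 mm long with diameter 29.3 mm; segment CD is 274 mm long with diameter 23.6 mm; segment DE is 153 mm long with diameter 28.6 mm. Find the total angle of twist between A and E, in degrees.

ω = 2π·551/60 = 57.70 rad/s, so T = P/ω = 17.7×10³ / 57.70 = 306.8 N·m.
J_AB = π(0.0266)⁴/32 = 4.92×10^-8 m⁴; J_BC = π(0.0293)⁴/32 = 7.24×10^-8 m⁴; J_CD = π(0.0236)⁴/32 = 3.05×10^-8 m⁴; J_DE = π(0.0286)⁴/32 = 6.57×10^-8 m⁴.
θ = (T/G)·Σ L_i/J_i = (306.8/41.4×10⁹)·(0.235/4.92×10^-8 + 0.123/7.24×10^-8 + 0.274/3.05×10^-8 + 0.153/6.57×10^-8) = 0.1319 rad.

7.56°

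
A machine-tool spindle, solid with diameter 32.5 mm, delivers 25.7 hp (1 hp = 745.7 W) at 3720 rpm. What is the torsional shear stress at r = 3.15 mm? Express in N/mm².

ω = 2π·3720/60 = 389.6 rad/s, so T = P/ω = 25.7×745.7 / 389.6 = 49.20 N·m.
J = πd⁴/32 = π(0.0325)⁴/32 = 1.095×10^-7 m⁴.
Shear stress varies linearly with radius: τ = T·r/J = 49.20 × 0.00315 / 1.095×10^-7 = 1.415×10^6 Pa.

1.41 N/mm²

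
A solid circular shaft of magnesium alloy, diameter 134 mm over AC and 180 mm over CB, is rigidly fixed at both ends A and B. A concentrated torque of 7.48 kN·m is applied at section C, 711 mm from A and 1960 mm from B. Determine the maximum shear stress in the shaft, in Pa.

7.26e6 Pa

Compatibility: T_A·a/J_AC = T_B·b/J_CB with T_A + T_B = T₀.
J_AC = 3.17×10^-5 m⁴, J_CB = 1.03×10^-4 m⁴, so T_A = T₀·(J_AC/a)/((J_AC/a)+(J_CB/b)) = 3429 N·m, T_B = 4051 N·m.
τ in each portion: τ_AC = 7.26×10^6 Pa, τ_CB = 3.54×10^6 Pa; maximum is in AC.
τ_max = T_AC·r/J = 3429·0.0670/3.17×10^-5 = 7.259×10^6 Pa.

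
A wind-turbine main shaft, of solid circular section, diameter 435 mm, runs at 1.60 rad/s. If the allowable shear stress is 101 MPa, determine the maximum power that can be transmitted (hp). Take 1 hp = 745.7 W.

J = πd⁴/32 = π(0.435)⁴/32 = 3.515×10^-3 m⁴.
T_max = τ_allow·J/r = 1.01×10^8 × 3.515×10^-3 / 0.217 = 1.632e6 N·m.
ω = 1.60 rad/s, so P_max = T_max·ω = 2.612×10^6 W.

3500 hp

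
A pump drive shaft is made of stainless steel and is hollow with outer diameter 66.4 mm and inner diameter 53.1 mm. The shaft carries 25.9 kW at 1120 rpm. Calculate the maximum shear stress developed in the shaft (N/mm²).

6.50 N/mm²

ω = 2π·1120/60 = 117.3 rad/s, so T = P/ω = 25.9×10³ / 117.3 = 220.8 N·m.
J = π(d_o⁴ − d_i⁴)/32 = π(0.0664⁴ − 0.0531⁴)/32 = 1.128×10^-6 m⁴.
τ_max = T·r/J = 220.8 × 0.0332 / 1.128×10^-6 = 6.500×10^6 Pa.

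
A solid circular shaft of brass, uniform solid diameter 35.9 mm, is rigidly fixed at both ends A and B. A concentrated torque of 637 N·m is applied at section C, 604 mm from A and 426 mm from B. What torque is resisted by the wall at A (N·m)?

263 N·m

With uniform GJ and both ends fixed, compatibility θ_AC = θ_CB gives T_A·a = T_B·b, together with T_A + T_B = T₀.
T_A = T₀·b/(a+b) = 637.0·426/1030 = 263.5 N·m; T_B = 373.5 N·m.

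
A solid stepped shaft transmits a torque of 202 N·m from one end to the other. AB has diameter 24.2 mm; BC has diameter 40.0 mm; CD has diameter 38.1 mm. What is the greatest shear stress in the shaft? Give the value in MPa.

72.6 MPa

Under the same torque, τ_max = 16T/(πd³) is largest where d is smallest — segment AB (d = 24.2 mm).
τ_max = 16·202.0/(π·(0.0242)³) = 7.259×10^7 Pa.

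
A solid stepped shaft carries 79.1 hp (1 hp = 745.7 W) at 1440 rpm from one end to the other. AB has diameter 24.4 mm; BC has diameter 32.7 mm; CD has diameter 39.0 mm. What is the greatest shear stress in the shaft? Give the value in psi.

19900 psi

ω = 2π·1440/60 = 150.8 rad/s, so T = P/ω = 79.1×745.7 / 150.8 = 391.2 N·m.
Under the same torque, τ_max = 16T/(πd³) is largest where d is smallest — segment AB (d = 24.4 mm).
τ_max = 16·391.2/(π·(0.0244)³) = 1.371×10^8 Pa.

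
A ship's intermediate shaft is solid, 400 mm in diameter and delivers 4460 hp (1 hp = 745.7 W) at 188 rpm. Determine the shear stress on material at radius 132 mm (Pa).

8.87e6 Pa

ω = 2π·188/60 = 19.69 rad/s, so T = P/ω = 4460×745.7 / 19.69 = 168900 N·m.
J = πd⁴/32 = π(0.400)⁴/32 = 2.513×10^-3 m⁴.
Shear stress varies linearly with radius: τ = T·r/J = 168900 × 0.132 / 2.513×10^-3 = 8.873×10^6 Pa.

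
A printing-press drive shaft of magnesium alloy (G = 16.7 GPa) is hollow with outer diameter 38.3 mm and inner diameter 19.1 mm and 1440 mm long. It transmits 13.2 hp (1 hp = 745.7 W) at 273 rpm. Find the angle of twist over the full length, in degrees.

ω = 2π·273/60 = 28.59 rad/s, so T = P/ω = 13.2×745.7 / 28.59 = 344.3 N·m.
J = π(d_o⁴ − d_i⁴)/32 = π(0.0383⁴ − 0.0191⁴)/32 = 1.982×10^-7 m⁴.
θ = T·L/(G·J) = 344.3 × 1.44 / (16.7×10⁹ × 1.982×10^-7) = 0.1498 rad.

8.58°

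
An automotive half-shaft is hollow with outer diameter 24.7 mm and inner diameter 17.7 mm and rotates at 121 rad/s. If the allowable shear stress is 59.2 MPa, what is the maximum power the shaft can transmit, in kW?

15.6 kW

J = π(d_o⁴ − d_i⁴)/32 = π(0.0247⁴ − 0.0177⁴)/32 = 2.691×10^-8 m⁴.
T_max = τ_allow·J/r = 5.92×10^7 × 2.691×10^-8 / 0.0123 = 129.0 N·m.
ω = 121 rad/s, so P_max = T_max·ω = 1.561×10^4 W.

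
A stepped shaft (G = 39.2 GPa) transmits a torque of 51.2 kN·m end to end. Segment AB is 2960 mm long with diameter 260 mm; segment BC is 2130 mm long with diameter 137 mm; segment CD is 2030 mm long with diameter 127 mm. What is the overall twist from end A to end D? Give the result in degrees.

J_AB = π(0.260)⁴/32 = 4.49×10^-4 m⁴; J_BC = π(0.137)⁴/32 = 3.46×10^-5 m⁴; J_CD = π(0.127)⁴/32 = 2.55×10^-5 m⁴.
θ = (T/G)·Σ L_i/J_i = (51200/39.2×10⁹)·(2.96/4.49×10^-4 + 2.13/3.46×10^-5 + 2.03/2.55×10^-5) = 0.1929 rad.

11.1°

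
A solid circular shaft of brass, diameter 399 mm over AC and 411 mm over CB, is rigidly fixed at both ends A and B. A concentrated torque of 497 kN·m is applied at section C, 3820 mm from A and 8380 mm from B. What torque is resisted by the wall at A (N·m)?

328000 N·m

Compatibility: T_A·a/J_AC = T_B·b/J_CB with T_A + T_B = T₀.
J_AC = 2.49×10^-3 m⁴, J_CB = 2.80×10^-3 m⁴, so T_A = T₀·(J_AC/a)/((J_AC/a)+(J_CB/b)) = 328400 N·m, T_B = 168600 N·m.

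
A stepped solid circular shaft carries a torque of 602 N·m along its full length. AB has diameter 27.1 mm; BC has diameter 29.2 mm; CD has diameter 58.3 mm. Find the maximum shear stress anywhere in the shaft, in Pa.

Under the same torque, τ_max = 16T/(πd³) is largest where d is smallest — segment AB (d = 27.1 mm).
τ_max = 16·602.0/(π·(0.0271)³) = 1.540×10^8 Pa.

1.54e8 Pa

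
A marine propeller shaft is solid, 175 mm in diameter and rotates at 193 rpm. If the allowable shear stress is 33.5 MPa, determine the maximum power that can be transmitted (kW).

712 kW

J = πd⁴/32 = π(0.175)⁴/32 = 9.208×10^-5 m⁴.
T_max = τ_allow·J/r = 3.35×10^7 × 9.208×10^-5 / 0.0875 = 35250 N·m.
ω = 2π·193/60 = 20.21 rad/s, so P_max = T_max·ω = 7.125×10^5 W.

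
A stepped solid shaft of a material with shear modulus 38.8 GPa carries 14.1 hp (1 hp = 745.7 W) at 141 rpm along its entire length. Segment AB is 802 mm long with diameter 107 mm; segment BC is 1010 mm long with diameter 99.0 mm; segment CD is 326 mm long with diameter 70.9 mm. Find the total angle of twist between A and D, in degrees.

ω = 2π·141/60 = 14.77 rad/s, so T = P/ω = 14.1×745.7 / 14.77 = 712.1 N·m.
J_AB = π(0.107)⁴/32 = 1.29×10^-5 m⁴; J_BC = π(0.0990)⁴/32 = 9.43×10^-6 m⁴; J_CD = π(0.0709)⁴/32 = 2.48×10^-6 m⁴.
θ = (T/G)·Σ L_i/J_i = (712.1/38.8×10⁹)·(0.802/1.29×10^-5 + 1.01/9.43×10^-6 + 0.326/2.48×10^-6) = 5.521×10^-3 rad.

0.316°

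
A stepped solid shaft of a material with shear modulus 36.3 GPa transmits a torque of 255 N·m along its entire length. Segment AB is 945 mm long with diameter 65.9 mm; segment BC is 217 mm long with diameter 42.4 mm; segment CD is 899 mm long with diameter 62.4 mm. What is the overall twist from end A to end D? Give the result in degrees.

0.724°

J_AB = π(0.0659)⁴/32 = 1.85×10^-6 m⁴; J_BC = π(0.0424)⁴/32 = 3.17×10^-7 m⁴; J_CD = π(0.0624)⁴/32 = 1.49×10^-6 m⁴.
θ = (T/G)·Σ L_i/J_i = (255.0/36.3×10⁹)·(0.945/1.85×10^-6 + 0.217/3.17×10^-7 + 0.899/1.49×10^-6) = 0.01263 rad.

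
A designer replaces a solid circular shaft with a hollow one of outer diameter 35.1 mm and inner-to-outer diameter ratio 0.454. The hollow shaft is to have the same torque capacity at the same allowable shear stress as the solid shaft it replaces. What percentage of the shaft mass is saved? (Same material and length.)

18.3 %

Equal τ_max and T ⇒ the solid shaft needs d_s³ = d_o³(1−k⁴), so d_s = 35.1·(1−0.454⁴)^(1/3) = 34.60 mm.
Area ratio A_h/A_s = d_o²(1−k²)/d_s² = (1−k²)/(1−k⁴)^(2/3) = 0.8172.
Mass saving = 1 − 0.8172 = 18.3 %.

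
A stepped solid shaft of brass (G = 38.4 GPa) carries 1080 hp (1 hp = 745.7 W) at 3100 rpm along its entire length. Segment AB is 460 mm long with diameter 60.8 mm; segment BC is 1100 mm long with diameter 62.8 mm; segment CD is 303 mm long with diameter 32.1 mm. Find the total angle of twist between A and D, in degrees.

ω = 2π·3100/60 = 324.6 rad/s, so T = P/ω = 1080×745.7 / 324.6 = 2481 N·m.
J_AB = π(0.0608)⁴/32 = 1.34×10^-6 m⁴; J_BC = π(0.0628)⁴/32 = 1.53×10^-6 m⁴; J_CD = π(0.0321)⁴/32 = 1.04×10^-7 m⁴.
θ = (T/G)·Σ L_i/J_i = (2481/38.4×10⁹)·(0.460/1.34×10^-6 + 1.10/1.53×10^-6 + 0.303/1.04×10^-7) = 0.2565 rad.

14.7°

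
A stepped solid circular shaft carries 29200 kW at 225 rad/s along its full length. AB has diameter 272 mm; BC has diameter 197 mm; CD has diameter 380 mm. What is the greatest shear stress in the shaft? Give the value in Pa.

ω = 225 rad/s, so T = P/ω = 29200×10³ / 225.0 = 129800 N·m.
Under the same torque, τ_max = 16T/(πd³) is largest where d is smallest — segment BC (d = 197 mm).
τ_max = 16·129800/(π·(0.197)³) = 8.645×10^7 Pa.

8.65e7 Pa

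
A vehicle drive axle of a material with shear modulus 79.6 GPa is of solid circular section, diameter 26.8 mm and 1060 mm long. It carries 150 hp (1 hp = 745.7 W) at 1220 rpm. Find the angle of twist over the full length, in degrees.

13.2°

ω = 2π·1220/60 = 127.8 rad/s, so T = P/ω = 150×745.7 / 127.8 = 875.5 N·m.
J = πd⁴/32 = π(0.0268)⁴/32 = 5.065×10^-8 m⁴.
θ = T·L/(G·J) = 875.5 × 1.06 / (79.6×10⁹ × 5.065×10^-8) = 0.2302 rad.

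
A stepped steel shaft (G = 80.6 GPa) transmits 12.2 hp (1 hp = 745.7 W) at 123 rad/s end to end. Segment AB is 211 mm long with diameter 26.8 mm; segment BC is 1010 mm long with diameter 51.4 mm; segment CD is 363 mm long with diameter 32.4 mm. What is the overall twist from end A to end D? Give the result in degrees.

0.473°

ω = 123 rad/s, so T = P/ω = 12.2×745.7 / 123.0 = 73.96 N·m.
J_AB = π(0.0268)⁴/32 = 5.06×10^-8 m⁴; J_BC = π(0.0514)⁴/32 = 6.85×10^-7 m⁴; J_CD = π(0.0324)⁴/32 = 1.08×10^-7 m⁴.
θ = (T/G)·Σ L_i/J_i = (73.96/80.6×10⁹)·(0.211/5.06×10^-8 + 1.01/6.85×10^-7 + 0.363/1.08×10^-7) = 8.255×10^-3 rad.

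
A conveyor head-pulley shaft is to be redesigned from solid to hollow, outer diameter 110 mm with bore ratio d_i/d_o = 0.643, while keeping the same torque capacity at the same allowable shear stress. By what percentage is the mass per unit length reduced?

33.5 %

Equal τ_max and T ⇒ the solid shaft needs d_s³ = d_o³(1−k⁴), so d_s = 110·(1−0.643⁴)^(1/3) = 103.3 mm.
Area ratio A_h/A_s = d_o²(1−k²)/d_s² = (1−k²)/(1−k⁴)^(2/3) = 0.6646.
Mass saving = 1 − 0.6646 = 33.5 %.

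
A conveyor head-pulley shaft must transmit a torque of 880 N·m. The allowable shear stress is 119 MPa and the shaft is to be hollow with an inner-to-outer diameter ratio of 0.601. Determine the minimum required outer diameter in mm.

35.1 mm

For a hollow shaft with d_i/d_o = 0.601: τ_max = 16T/(π d_o³ (1−k⁴)), so d_o = [16T/(π τ_allow (1−k⁴))]^(1/3) = [16·880.0/(π·1.19×10^8·0.8695)]^(1/3) = 0.03512 m.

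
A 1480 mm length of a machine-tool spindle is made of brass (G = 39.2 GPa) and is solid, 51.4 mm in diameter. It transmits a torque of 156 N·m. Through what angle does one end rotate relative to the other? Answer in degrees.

0.492°

J = πd⁴/32 = π(0.0514)⁴/32 = 6.853×10^-7 m⁴.
θ = T·L/(G·J) = 156.0 × 1.48 / (39.2×10⁹ × 6.853×10^-7) = 8.595×10^-3 rad.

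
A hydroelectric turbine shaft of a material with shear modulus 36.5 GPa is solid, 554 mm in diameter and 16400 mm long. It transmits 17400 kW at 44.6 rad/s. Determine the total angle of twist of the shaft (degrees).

1.09°

ω = 44.6 rad/s, so T = P/ω = 17400×10³ / 44.60 = 390100 N·m.
J = πd⁴/32 = π(0.554)⁴/32 = 9.248×10^-3 m⁴.
θ = T·L/(G·J) = 390100 × 16.4 / (36.5×10⁹ × 9.248×10^-3) = 0.01896 rad.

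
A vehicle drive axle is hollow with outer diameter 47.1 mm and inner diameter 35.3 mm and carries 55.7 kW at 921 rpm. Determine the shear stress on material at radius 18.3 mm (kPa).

ω = 2π·921/60 = 96.45 rad/s, so T = P/ω = 55.7×10³ / 96.45 = 577.5 N·m.
J = π(d_o⁴ − d_i⁴)/32 = π(0.0471⁴ − 0.0353⁴)/32 = 3.307×10^-7 m⁴.
Shear stress varies linearly with radius: τ = T·r/J = 577.5 × 0.0183 / 3.307×10^-7 = 3.196×10^7 Pa.

32000 kPa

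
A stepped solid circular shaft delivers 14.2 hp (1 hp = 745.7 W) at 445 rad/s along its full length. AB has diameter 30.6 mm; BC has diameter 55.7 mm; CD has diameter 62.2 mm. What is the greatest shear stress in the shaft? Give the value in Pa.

4.23e6 Pa

ω = 445 rad/s, so T = P/ω = 14.2×745.7 / 445.0 = 23.80 N·m.
Under the same torque, τ_max = 16T/(πd³) is largest where d is smallest — segment AB (d = 30.6 mm).
τ_max = 16·23.80/(π·(0.0306)³) = 4.230×10^6 Pa.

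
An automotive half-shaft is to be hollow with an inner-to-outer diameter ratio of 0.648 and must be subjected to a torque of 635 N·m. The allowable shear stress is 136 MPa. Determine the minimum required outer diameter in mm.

30.7 mm

For a hollow shaft with d_i/d_o = 0.648: τ_max = 16T/(π d_o³ (1−k⁴)), so d_o = [16T/(π τ_allow (1−k⁴))]^(1/3) = [16·635.0/(π·1.36×10^8·0.8237)]^(1/3) = 0.03068 m.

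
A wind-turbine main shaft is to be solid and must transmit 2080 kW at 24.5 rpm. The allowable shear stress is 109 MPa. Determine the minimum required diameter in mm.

336 mm

ω = 2π·24.5/60 = 2.566 rad/s, so T = P/ω = 2080×10³ / 2.566 = 810700 N·m.
For a solid shaft τ_max = 16T/(πd³), so d = (16T/(π τ_allow))^(1/3) = (16·810700/(π·1.09×10^8))^(1/3) = 0.3358 m.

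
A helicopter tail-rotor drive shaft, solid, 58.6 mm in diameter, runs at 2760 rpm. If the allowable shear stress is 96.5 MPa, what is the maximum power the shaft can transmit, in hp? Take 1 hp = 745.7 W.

J = πd⁴/32 = π(0.0586)⁴/32 = 1.158×10^-6 m⁴.
T_max = τ_allow·J/r = 9.65×10^7 × 1.158×10^-6 / 0.0293 = 3813 N·m.
ω = 2π·2760/60 = 289.0 rad/s, so P_max = T_max·ω = 1.102×10^6 W.

1480 hp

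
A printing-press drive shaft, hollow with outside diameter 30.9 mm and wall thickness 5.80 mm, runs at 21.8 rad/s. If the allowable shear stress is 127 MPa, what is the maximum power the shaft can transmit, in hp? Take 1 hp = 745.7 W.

J = π(d_o⁴ − d_i⁴)/32 = π(0.0309⁴ − 0.0193⁴)/32 = 7.588×10^-8 m⁴.
T_max = τ_allow·J/r = 1.27×10^8 × 7.588×10^-8 / 0.0154 = 623.7 N·m.
ω = 21.8 rad/s, so P_max = T_max·ω = 1.360×10^4 W.

18.2 hp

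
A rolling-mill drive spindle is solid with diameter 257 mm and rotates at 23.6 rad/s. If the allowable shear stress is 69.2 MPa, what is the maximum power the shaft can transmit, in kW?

5440 kW

J = πd⁴/32 = π(0.257)⁴/32 = 4.283×10^-4 m⁴.
T_max = τ_allow·J/r = 6.92×10^7 × 4.283×10^-4 / 0.129 = 230600 N·m.
ω = 23.6 rad/s, so P_max = T_max·ω = 5.443×10^6 W.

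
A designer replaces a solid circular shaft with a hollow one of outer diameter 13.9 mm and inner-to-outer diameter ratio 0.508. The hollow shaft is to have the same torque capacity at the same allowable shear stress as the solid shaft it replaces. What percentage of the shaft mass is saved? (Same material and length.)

22.3 %

Equal τ_max and T ⇒ the solid shaft needs d_s³ = d_o³(1−k⁴), so d_s = 13.9·(1−0.508⁴)^(1/3) = 13.58 mm.
Area ratio A_h/A_s = d_o²(1−k²)/d_s² = (1−k²)/(1−k⁴)^(2/3) = 0.7768.
Mass saving = 1 − 0.7768 = 22.3 %.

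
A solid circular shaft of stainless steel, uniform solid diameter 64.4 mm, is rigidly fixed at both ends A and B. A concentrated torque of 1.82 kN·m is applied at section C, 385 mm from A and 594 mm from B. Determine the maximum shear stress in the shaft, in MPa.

With uniform GJ and both ends fixed, compatibility θ_AC = θ_CB gives T_A·a = T_B·b, together with T_A + T_B = T₀.
T_A = T₀·b/(a+b) = 1820·594/979.0 = 1104 N·m; T_B = 715.7 N·m.
τ in each portion: τ_AC = 2.11×10^7 Pa, τ_CB = 1.36×10^7 Pa; maximum is in AC.
τ_max = T_AC·r/J = 1104·0.0322/1.69×10^-6 = 2.106×10^7 Pa.

21.1 MPa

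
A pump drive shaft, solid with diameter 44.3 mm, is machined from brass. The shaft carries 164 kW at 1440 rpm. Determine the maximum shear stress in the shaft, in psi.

9240 psi

ω = 2π·1440/60 = 150.8 rad/s, so T = P/ω = 164×10³ / 150.8 = 1088 N·m.
J = πd⁴/32 = π(0.0443)⁴/32 = 3.781×10^-7 m⁴.
τ_max = T·r/J = 1088 × 0.0221 / 3.781×10^-7 = 6.371×10^7 Pa.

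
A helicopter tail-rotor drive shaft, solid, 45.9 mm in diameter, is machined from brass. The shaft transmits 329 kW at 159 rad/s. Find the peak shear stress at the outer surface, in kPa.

ω = 159 rad/s, so T = P/ω = 329×10³ / 159.0 = 2069 N·m.
J = πd⁴/32 = π(0.0459)⁴/32 = 4.358×10^-7 m⁴.
τ_max = T·r/J = 2069 × 0.0229 / 4.358×10^-7 = 1.090×10^8 Pa.

109000 kPa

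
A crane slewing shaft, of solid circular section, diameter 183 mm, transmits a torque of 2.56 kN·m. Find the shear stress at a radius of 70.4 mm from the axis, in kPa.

J = πd⁴/32 = π(0.183)⁴/32 = 1.101×10^-4 m⁴.
Shear stress varies linearly with radius: τ = T·r/J = 2560 × 0.0704 / 1.101×10^-4 = 1.637×10^6 Pa.

1640 kPa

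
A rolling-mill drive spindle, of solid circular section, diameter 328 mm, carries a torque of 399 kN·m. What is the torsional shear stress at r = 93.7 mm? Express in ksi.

4.77 ksi

J = πd⁴/32 = π(0.328)⁴/32 = 1.136×10^-3 m⁴.
Shear stress varies linearly with radius: τ = T·r/J = 399000 × 0.0937 / 1.136×10^-3 = 3.290×10^7 Pa.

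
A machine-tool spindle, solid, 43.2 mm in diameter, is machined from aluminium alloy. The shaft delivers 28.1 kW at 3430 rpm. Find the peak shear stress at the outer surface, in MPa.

4.94 MPa

ω = 2π·3430/60 = 359.2 rad/s, so T = P/ω = 28.1×10³ / 359.2 = 78.23 N·m.
J = πd⁴/32 = π(0.0432)⁴/32 = 3.419×10^-7 m⁴.
τ_max = T·r/J = 78.23 × 0.0216 / 3.419×10^-7 = 4.942×10^6 Pa.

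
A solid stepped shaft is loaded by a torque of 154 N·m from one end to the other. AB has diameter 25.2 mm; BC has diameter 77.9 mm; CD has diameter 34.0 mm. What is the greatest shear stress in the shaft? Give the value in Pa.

4.90e7 Pa

Under the same torque, τ_max = 16T/(πd³) is largest where d is smallest — segment AB (d = 25.2 mm).
τ_max = 16·154.0/(π·(0.0252)³) = 4.901×10^7 Pa.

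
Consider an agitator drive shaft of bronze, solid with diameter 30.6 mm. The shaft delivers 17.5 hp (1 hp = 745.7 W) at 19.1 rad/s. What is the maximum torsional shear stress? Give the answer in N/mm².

121 N/mm²

ω = 19.1 rad/s, so T = P/ω = 17.5×745.7 / 19.10 = 683.2 N·m.
J = πd⁴/32 = π(0.0306)⁴/32 = 8.608×10^-8 m⁴.
τ_max = T·r/J = 683.2 × 0.0153 / 8.608×10^-8 = 1.214×10^8 Pa.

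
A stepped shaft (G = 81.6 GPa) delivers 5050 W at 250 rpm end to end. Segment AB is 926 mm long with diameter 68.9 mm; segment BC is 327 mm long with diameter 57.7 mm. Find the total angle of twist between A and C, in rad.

ω = 2π·250/60 = 26.18 rad/s, so T = P/ω = 5050 / 26.18 = 192.9 N·m.
J_AB = π(0.0689)⁴/32 = 2.21×10^-6 m⁴; J_BC = π(0.0577)⁴/32 = 1.09×10^-6 m⁴.
θ = (T/G)·Σ L_i/J_i = (192.9/81.6×10⁹)·(0.926/2.21×10^-6 + 0.327/1.09×10^-6) = 1.700×10^-3 rad.

0.00170 rad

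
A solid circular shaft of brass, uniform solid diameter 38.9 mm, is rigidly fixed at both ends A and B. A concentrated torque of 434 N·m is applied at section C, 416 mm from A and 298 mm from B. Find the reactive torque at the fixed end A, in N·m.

181 N·m

With uniform GJ and both ends fixed, compatibility θ_AC = θ_CB gives T_A·a = T_B·b, together with T_A + T_B = T₀.
T_A = T₀·b/(a+b) = 434.0·298/714.0 = 181.1 N·m; T_B = 252.9 N·m.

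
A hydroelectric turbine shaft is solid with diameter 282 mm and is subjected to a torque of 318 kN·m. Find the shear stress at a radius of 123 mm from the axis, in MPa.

J = πd⁴/32 = π(0.282)⁴/32 = 6.209×10^-4 m⁴.
Shear stress varies linearly with radius: τ = T·r/J = 318000 × 0.123 / 6.209×10^-4 = 6.300×10^7 Pa.

63.0 MPa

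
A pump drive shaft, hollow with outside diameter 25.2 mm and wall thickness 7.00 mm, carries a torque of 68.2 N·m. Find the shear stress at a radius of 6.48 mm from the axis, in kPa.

J = π(d_o⁴ − d_i⁴)/32 = π(0.0252⁴ − 0.0112⁴)/32 = 3.805×10^-8 m⁴.
Shear stress varies linearly with radius: τ = T·r/J = 68.20 × 0.00648 / 3.805×10^-8 = 1.162×10^7 Pa.

11600 kPa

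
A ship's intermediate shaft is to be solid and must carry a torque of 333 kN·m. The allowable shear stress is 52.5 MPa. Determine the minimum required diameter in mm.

318 mm

For a solid shaft τ_max = 16T/(πd³), so d = (16T/(π τ_allow))^(1/3) = (16·333000/(π·5.25×10^7))^(1/3) = 0.3185 m.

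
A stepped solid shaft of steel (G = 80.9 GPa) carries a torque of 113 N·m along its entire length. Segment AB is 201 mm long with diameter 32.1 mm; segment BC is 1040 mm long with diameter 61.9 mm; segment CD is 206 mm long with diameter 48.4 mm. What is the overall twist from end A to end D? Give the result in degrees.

0.243°

J_AB = π(0.0321)⁴/32 = 1.04×10^-7 m⁴; J_BC = π(0.0619)⁴/32 = 1.44×10^-6 m⁴; J_CD = π(0.0484)⁴/32 = 5.39×10^-7 m⁴.
θ = (T/G)·Σ L_i/J_i = (113.0/80.9×10⁹)·(0.201/1.04×10^-7 + 1.04/1.44×10^-6 + 0.206/5.39×10^-7) = 4.235×10^-3 rad.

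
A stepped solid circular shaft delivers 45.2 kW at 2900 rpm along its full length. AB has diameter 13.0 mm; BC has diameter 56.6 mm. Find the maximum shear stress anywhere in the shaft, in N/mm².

345 N/mm²

ω = 2π·2900/60 = 303.7 rad/s, so T = P/ω = 45.2×10³ / 303.7 = 148.8 N·m.
Under the same torque, τ_max = 16T/(πd³) is largest where d is smallest — segment AB (d = 13.0 mm).
τ_max = 16·148.8/(π·(0.0130)³) = 3.450×10^8 Pa.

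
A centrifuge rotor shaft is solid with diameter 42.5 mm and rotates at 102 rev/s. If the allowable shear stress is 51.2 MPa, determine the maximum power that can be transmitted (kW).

495 kW

J = πd⁴/32 = π(0.0425)⁴/32 = 3.203×10^-7 m⁴.
T_max = τ_allow·J/r = 5.12×10^7 × 3.203×10^-7 / 0.0213 = 771.7 N·m.
ω = 2π·102 = 640.9 rad/s, so P_max = T_max·ω = 4.946×10^5 W.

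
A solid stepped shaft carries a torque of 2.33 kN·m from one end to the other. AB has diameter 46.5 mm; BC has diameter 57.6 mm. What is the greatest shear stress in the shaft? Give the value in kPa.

Under the same torque, τ_max = 16T/(πd³) is largest where d is smallest — segment AB (d = 46.5 mm).
τ_max = 16·2330/(π·(0.0465)³) = 1.180×10^8 Pa.

118000 kPa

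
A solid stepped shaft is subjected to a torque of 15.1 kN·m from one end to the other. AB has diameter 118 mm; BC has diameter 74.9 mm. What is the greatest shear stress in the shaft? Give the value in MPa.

Under the same torque, τ_max = 16T/(πd³) is largest where d is smallest — segment BC (d = 74.9 mm).
τ_max = 16·15100/(π·(0.0749)³) = 1.830×10^8 Pa.

183 MPa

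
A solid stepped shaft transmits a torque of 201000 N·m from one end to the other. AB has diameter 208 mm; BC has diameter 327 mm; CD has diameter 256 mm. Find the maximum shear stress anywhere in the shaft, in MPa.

114 MPa

Under the same torque, τ_max = 16T/(πd³) is largest where d is smallest — segment AB (d = 208 mm).
τ_max = 16·201000/(π·(0.208)³) = 1.138×10^8 Pa.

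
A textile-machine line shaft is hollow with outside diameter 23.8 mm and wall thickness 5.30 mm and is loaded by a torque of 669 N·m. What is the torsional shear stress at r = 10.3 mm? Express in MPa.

242 MPa

J = π(d_o⁴ − d_i⁴)/32 = π(0.0238⁴ − 0.0132⁴)/32 = 2.852×10^-8 m⁴.
Shear stress varies linearly with radius: τ = T·r/J = 669.0 × 0.0103 / 2.852×10^-8 = 2.416×10^8 Pa.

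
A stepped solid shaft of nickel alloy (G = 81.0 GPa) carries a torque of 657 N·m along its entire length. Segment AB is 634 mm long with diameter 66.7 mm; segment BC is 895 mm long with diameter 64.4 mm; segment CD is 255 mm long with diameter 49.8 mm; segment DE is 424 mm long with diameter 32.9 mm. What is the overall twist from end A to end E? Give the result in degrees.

2.31°

J_AB = π(0.0667)⁴/32 = 1.94×10^-6 m⁴; J_BC = π(0.0644)⁴/32 = 1.69×10^-6 m⁴; J_CD = π(0.0498)⁴/32 = 6.04×10^-7 m⁴; J_DE = π(0.0329)⁴/32 = 1.15×10^-7 m⁴.
θ = (T/G)·Σ L_i/J_i = (657.0/81.0×10⁹)·(0.634/1.94×10^-6 + 0.895/1.69×10^-6 + 0.255/6.04×10^-7 + 0.424/1.15×10^-7) = 0.04027 rad.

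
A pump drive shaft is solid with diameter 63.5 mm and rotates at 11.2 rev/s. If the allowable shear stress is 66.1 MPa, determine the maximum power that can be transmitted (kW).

234 kW

J = πd⁴/32 = π(0.0635)⁴/32 = 1.596×10^-6 m⁴.
T_max = τ_allow·J/r = 6.61×10^7 × 1.596×10^-6 / 0.0318 = 3323 N·m.
ω = 2π·11.2 = 70.37 rad/s, so P_max = T_max·ω = 2.339×10^5 W.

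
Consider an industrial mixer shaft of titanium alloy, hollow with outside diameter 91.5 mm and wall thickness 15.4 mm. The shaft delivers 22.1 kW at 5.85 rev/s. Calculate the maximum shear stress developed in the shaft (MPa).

4.96 MPa

ω = 2π·5.85 = 36.76 rad/s, so T = P/ω = 22.1×10³ / 36.76 = 601.3 N·m.
J = π(d_o⁴ − d_i⁴)/32 = π(0.0915⁴ − 0.0607⁴)/32 = 5.549×10^-6 m⁴.
τ_max = T·r/J = 601.3 × 0.0457 / 5.549×10^-6 = 4.957×10^6 Pa.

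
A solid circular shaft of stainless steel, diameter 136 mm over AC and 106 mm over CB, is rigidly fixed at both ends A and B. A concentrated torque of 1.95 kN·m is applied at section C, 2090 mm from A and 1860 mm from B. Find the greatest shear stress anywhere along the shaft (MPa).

2.79 MPa

Compatibility: T_A·a/J_AC = T_B·b/J_CB with T_A + T_B = T₀.
J_AC = 3.36×10^-5 m⁴, J_CB = 1.24×10^-5 m⁴, so T_A = T₀·(J_AC/a)/((J_AC/a)+(J_CB/b)) = 1378 N·m, T_B = 571.6 N·m.
τ in each portion: τ_AC = 2.79×10^6 Pa, τ_CB = 2.44×10^6 Pa; maximum is in AC.
τ_max = T_AC·r/J = 1378·0.0680/3.36×10^-5 = 2.791×10^6 Pa.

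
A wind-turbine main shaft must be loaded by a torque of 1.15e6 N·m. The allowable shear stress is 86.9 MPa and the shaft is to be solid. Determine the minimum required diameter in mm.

407 mm

For a solid shaft τ_max = 16T/(πd³), so d = (16T/(π τ_allow))^(1/3) = (16·1.150e6/(π·8.69×10^7))^(1/3) = 0.4070 m.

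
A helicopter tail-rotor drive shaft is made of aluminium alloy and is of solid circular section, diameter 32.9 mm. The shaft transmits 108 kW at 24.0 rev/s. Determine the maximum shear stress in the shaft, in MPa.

102 MPa

ω = 2π·24.0 = 150.8 rad/s, so T = P/ω = 108×10³ / 150.8 = 716.2 N·m.
J = πd⁴/32 = π(0.0329)⁴/32 = 1.150×10^-7 m⁴.
τ_max = T·r/J = 716.2 × 0.0164 / 1.150×10^-7 = 1.024×10^8 Pa.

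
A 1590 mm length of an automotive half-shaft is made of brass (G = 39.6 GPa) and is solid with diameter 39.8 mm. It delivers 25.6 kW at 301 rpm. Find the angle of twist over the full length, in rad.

ω = 2π·301/60 = 31.52 rad/s, so T = P/ω = 25.6×10³ / 31.52 = 812.2 N·m.
J = πd⁴/32 = π(0.0398)⁴/32 = 2.463×10^-7 m⁴.
θ = T·L/(G·J) = 812.2 × 1.59 / (39.6×10⁹ × 2.463×10^-7) = 0.1324 rad.

0.132 rad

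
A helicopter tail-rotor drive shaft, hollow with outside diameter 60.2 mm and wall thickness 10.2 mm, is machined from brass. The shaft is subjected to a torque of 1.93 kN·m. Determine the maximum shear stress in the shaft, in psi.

8080 psi

J = π(d_o⁴ − d_i⁴)/32 = π(0.0602⁴ − 0.0398⁴)/32 = 1.043×10^-6 m⁴.
τ_max = T·r/J = 1930 × 0.0301 / 1.043×10^-6 = 5.569×10^7 Pa.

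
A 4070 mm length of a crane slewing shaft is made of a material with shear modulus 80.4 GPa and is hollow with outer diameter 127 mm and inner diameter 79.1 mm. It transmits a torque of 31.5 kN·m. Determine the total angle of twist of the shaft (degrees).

4.21°

J = π(d_o⁴ − d_i⁴)/32 = π(0.127⁴ − 0.0791⁴)/32 = 2.170×10^-5 m⁴.
θ = T·L/(G·J) = 31500 × 4.07 / (80.4×10⁹ × 2.170×10^-5) = 0.07350 rad.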